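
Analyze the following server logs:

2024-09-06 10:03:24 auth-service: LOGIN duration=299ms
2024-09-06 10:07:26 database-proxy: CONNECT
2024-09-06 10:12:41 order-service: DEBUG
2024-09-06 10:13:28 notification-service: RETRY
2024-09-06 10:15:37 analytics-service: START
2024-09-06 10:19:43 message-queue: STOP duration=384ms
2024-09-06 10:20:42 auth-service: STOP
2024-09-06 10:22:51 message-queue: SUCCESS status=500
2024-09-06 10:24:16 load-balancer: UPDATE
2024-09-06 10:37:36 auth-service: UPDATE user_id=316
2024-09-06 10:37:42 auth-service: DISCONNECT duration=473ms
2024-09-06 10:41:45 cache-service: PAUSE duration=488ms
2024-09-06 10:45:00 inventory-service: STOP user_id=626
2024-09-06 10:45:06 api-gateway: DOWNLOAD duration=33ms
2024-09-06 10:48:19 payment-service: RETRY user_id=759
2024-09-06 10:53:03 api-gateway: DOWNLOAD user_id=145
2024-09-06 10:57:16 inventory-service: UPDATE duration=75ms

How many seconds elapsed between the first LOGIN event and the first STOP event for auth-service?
1038

To find the time between events:

1. Locate the first LOGIN event for auth-service: 2024-09-06 10:03:24
2. Locate the first STOP event for auth-service: 2024-09-06 10:20:42
3. Calculate the difference: 2024-09-06 10:20:42 - 2024-09-06 10:03:24 = 1038 seconds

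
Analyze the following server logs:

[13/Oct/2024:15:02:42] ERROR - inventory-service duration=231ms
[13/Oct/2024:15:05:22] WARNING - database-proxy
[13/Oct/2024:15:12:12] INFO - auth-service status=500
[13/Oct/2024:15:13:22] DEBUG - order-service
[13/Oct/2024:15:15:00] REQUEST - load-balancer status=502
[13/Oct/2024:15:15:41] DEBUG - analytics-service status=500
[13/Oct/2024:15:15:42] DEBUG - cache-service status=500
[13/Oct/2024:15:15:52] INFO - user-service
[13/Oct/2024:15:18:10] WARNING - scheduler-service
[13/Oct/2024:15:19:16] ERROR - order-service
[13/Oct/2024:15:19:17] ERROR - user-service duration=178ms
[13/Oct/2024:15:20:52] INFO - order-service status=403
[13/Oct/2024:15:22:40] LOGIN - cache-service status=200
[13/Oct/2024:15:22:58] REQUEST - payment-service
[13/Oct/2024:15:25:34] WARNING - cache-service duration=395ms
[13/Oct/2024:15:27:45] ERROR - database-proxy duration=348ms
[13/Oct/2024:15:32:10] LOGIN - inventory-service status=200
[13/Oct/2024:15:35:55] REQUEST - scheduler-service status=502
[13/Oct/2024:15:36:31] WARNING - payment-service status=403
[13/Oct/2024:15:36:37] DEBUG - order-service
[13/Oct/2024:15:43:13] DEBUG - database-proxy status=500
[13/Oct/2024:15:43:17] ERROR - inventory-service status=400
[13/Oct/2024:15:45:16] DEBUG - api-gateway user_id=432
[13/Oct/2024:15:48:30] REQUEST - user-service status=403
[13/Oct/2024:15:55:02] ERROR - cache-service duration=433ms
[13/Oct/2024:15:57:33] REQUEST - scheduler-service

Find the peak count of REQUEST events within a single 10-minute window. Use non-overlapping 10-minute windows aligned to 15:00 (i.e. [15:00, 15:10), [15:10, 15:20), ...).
1

To find the burst window:

1. Divide the log period into non-overlapping 10-minute windows starting at 15:00
2. Count REQUEST events in each window
3. Find the window with maximum count
4. Maximum events in a window: 1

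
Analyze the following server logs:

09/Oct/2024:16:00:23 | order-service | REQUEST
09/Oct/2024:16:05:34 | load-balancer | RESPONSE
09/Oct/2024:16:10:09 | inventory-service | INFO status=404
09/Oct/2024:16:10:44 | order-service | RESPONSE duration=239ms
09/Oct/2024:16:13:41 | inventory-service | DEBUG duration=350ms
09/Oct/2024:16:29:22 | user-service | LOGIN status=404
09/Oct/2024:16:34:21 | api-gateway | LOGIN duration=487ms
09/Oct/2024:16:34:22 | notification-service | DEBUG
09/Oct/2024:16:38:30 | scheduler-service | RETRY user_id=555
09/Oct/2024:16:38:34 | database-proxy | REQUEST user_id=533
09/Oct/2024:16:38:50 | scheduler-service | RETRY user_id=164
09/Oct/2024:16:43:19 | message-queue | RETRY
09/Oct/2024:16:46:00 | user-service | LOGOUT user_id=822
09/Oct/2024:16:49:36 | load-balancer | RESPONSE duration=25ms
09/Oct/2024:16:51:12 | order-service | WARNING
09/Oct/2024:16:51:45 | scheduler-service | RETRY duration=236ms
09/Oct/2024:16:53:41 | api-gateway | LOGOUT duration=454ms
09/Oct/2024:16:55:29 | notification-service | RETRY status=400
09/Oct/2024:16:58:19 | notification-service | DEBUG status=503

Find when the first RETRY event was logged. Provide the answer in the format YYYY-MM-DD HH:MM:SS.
2024-10-09 16:38:30

To find the first event:

1. Filter for all RETRY events
2. Sort by timestamp
3. Select the first one
4. Timestamp: 2024-10-09 16:38:30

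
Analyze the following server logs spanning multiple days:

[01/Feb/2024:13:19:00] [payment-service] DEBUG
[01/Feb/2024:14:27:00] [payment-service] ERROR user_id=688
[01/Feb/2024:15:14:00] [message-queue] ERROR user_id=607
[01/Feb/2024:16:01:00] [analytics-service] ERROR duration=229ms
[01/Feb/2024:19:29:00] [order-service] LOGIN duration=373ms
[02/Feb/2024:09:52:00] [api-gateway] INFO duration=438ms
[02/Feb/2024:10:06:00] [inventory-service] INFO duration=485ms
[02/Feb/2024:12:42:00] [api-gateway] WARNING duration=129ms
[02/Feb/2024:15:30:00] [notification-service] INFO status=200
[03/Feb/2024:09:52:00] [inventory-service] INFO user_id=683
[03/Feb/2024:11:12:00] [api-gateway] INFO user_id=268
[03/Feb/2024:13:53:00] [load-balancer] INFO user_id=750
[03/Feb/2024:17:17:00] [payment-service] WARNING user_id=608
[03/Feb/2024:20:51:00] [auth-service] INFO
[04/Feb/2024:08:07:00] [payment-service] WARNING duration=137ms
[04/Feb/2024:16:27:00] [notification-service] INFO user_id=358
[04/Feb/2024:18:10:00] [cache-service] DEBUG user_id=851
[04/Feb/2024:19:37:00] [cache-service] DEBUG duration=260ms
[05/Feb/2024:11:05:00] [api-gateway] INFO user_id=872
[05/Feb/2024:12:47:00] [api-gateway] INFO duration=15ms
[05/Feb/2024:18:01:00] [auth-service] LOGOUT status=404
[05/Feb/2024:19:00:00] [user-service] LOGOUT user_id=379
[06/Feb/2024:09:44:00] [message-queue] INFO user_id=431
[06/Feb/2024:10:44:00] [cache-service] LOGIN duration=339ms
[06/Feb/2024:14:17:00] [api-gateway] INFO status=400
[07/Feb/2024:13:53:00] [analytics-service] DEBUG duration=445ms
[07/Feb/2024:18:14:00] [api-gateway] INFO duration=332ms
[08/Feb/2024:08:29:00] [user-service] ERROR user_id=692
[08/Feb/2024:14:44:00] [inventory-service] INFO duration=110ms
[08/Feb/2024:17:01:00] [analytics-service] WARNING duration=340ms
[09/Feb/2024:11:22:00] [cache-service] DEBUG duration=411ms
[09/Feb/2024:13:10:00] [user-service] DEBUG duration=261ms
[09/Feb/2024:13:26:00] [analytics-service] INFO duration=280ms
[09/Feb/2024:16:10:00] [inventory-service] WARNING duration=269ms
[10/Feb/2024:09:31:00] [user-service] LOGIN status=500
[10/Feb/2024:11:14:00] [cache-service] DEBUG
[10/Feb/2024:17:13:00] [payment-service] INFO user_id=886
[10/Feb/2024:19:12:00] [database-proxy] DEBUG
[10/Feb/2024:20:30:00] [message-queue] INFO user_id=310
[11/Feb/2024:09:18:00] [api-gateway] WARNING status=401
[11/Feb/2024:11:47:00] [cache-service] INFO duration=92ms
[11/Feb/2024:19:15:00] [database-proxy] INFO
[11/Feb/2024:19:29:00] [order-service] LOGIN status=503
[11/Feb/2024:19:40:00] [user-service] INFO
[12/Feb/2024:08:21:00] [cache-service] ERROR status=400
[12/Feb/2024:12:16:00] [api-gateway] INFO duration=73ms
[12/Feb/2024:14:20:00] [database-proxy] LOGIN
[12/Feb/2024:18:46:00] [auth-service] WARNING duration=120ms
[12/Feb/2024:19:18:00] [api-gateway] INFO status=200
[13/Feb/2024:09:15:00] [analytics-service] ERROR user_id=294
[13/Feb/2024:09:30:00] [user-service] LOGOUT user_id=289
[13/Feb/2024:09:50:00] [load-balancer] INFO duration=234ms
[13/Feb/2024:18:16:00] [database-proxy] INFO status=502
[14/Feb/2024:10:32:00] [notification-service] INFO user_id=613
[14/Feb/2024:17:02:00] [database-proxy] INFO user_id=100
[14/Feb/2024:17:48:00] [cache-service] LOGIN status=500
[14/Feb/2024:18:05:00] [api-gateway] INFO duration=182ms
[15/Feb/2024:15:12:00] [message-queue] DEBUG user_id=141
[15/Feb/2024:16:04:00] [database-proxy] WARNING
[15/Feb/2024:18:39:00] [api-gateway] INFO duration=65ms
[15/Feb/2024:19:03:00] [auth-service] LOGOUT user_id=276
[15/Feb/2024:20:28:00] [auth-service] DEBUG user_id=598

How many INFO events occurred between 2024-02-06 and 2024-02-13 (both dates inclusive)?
14

To filter by date range:

1. Date range: 2024-02-06 through 2024-02-13, both dates inclusive
2. Filter for INFO events whose date falls in this range
3. Count matching events: 14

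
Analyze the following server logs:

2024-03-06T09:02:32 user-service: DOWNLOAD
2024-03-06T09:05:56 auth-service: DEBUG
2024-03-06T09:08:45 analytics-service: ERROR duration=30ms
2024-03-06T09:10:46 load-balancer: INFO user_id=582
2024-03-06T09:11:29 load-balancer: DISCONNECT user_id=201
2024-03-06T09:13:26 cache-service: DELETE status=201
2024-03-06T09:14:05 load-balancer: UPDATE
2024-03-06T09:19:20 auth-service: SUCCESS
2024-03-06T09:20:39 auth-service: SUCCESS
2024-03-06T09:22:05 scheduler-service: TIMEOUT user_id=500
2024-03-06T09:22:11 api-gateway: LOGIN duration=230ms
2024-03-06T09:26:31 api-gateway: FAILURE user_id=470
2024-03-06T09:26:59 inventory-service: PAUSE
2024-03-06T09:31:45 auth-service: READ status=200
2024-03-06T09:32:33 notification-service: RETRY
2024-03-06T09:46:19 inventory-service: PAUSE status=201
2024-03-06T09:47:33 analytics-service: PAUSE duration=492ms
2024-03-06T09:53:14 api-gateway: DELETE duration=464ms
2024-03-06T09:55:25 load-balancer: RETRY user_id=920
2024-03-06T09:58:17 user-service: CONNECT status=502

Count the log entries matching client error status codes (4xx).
0

To find matching entries:

1. Pattern to match: client error status codes (4xx)
2. Scan each log entry for the pattern
3. Count matches: 0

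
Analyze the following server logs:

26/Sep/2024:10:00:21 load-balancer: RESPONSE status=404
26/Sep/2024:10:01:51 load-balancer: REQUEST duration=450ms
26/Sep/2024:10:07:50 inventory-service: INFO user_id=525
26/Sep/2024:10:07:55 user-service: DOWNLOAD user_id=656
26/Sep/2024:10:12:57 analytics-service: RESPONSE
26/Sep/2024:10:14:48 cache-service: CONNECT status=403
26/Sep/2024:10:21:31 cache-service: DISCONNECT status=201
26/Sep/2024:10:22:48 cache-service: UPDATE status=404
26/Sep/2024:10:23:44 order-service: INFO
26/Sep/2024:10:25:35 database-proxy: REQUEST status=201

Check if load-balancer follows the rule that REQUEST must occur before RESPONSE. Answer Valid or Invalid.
Invalid

To validate ordering:

1. Required order: REQUEST → RESPONSE
2. Rule: REQUEST must occur before RESPONSE
3. Check actual order of events for load-balancer
4. Result: Invalid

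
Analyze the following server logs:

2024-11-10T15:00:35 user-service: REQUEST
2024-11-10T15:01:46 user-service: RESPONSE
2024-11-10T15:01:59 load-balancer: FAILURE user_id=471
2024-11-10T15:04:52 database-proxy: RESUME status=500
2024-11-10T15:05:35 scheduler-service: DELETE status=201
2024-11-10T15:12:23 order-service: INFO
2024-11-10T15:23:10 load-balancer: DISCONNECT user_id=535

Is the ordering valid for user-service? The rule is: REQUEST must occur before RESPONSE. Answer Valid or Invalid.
Valid

To validate ordering:

1. Required order: REQUEST → RESPONSE
2. Rule: REQUEST must occur before RESPONSE
3. Check actual order of events for user-service
4. Result: Valid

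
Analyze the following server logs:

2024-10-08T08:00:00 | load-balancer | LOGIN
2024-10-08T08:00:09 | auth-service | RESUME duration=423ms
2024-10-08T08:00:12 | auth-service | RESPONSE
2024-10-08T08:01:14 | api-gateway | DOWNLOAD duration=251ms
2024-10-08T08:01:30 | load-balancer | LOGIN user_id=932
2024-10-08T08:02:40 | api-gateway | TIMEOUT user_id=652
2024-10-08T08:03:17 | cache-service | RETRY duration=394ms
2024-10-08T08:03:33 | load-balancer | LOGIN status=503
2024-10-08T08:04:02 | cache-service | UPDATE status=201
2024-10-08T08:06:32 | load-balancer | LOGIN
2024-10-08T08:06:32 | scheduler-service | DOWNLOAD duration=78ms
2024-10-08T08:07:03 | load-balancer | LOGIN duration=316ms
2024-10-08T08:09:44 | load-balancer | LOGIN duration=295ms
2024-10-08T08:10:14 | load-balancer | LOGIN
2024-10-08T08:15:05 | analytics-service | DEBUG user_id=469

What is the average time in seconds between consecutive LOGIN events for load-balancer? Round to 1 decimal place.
102.3

To calculate average interval:

1. Find all LOGIN events for load-balancer in order
2. Calculate time gaps between consecutive events
3. Compute mean of gaps: 614 / 6 = 102.3 seconds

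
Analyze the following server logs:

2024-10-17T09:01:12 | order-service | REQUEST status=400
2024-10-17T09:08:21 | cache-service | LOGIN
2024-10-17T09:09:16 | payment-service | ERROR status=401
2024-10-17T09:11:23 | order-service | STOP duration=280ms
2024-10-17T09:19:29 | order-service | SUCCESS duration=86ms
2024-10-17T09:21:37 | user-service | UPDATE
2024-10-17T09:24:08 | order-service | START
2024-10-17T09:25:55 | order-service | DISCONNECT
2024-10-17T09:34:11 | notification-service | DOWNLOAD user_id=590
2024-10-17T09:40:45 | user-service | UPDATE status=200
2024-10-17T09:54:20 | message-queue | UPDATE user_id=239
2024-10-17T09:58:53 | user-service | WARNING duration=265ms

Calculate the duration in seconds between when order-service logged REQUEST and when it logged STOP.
611

To find the time between events:

1. Locate the first REQUEST event for order-service: 2024-10-17T09:01:12
2. Locate the first STOP event for order-service: 2024-10-17T09:11:23
3. Calculate the difference: 2024-10-17T09:11:23 - 2024-10-17T09:01:12 = 611 seconds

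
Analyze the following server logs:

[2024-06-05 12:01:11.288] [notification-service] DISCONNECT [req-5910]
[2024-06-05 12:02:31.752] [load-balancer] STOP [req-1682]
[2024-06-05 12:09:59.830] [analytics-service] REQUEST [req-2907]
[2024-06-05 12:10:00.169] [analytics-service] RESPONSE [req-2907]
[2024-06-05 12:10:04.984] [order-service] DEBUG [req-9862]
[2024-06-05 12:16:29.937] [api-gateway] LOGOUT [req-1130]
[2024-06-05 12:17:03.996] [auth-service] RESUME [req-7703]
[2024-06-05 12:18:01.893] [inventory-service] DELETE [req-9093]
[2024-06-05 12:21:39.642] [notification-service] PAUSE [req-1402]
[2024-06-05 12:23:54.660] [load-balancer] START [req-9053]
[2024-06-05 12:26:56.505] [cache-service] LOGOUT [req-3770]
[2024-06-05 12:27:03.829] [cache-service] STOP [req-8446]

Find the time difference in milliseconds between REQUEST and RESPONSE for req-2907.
339

To calculate latency:

1. Find REQUEST with id req-2907: 2024-06-05 12:09:59.830
2. Find RESPONSE with id req-2907: 2024-06-05 12:10:00.169
3. Latency: 2024-06-05 12:10:00.169 - 2024-06-05 12:09:59.830 = 339ms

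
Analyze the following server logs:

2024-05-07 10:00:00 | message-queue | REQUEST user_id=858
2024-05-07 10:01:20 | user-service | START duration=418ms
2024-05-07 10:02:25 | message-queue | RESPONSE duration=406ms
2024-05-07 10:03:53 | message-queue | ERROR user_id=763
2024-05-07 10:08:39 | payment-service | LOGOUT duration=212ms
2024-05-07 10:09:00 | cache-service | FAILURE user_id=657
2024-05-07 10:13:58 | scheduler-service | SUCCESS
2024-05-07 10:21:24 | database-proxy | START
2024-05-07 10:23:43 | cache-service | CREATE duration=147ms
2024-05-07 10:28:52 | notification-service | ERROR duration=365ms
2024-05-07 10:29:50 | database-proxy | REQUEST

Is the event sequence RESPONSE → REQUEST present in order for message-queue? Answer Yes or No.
No

To verify sequence order:

1. Find all events in sequence RESPONSE → REQUEST for message-queue
2. Extract their timestamps
3. Check if timestamps are in ascending order
4. Result: No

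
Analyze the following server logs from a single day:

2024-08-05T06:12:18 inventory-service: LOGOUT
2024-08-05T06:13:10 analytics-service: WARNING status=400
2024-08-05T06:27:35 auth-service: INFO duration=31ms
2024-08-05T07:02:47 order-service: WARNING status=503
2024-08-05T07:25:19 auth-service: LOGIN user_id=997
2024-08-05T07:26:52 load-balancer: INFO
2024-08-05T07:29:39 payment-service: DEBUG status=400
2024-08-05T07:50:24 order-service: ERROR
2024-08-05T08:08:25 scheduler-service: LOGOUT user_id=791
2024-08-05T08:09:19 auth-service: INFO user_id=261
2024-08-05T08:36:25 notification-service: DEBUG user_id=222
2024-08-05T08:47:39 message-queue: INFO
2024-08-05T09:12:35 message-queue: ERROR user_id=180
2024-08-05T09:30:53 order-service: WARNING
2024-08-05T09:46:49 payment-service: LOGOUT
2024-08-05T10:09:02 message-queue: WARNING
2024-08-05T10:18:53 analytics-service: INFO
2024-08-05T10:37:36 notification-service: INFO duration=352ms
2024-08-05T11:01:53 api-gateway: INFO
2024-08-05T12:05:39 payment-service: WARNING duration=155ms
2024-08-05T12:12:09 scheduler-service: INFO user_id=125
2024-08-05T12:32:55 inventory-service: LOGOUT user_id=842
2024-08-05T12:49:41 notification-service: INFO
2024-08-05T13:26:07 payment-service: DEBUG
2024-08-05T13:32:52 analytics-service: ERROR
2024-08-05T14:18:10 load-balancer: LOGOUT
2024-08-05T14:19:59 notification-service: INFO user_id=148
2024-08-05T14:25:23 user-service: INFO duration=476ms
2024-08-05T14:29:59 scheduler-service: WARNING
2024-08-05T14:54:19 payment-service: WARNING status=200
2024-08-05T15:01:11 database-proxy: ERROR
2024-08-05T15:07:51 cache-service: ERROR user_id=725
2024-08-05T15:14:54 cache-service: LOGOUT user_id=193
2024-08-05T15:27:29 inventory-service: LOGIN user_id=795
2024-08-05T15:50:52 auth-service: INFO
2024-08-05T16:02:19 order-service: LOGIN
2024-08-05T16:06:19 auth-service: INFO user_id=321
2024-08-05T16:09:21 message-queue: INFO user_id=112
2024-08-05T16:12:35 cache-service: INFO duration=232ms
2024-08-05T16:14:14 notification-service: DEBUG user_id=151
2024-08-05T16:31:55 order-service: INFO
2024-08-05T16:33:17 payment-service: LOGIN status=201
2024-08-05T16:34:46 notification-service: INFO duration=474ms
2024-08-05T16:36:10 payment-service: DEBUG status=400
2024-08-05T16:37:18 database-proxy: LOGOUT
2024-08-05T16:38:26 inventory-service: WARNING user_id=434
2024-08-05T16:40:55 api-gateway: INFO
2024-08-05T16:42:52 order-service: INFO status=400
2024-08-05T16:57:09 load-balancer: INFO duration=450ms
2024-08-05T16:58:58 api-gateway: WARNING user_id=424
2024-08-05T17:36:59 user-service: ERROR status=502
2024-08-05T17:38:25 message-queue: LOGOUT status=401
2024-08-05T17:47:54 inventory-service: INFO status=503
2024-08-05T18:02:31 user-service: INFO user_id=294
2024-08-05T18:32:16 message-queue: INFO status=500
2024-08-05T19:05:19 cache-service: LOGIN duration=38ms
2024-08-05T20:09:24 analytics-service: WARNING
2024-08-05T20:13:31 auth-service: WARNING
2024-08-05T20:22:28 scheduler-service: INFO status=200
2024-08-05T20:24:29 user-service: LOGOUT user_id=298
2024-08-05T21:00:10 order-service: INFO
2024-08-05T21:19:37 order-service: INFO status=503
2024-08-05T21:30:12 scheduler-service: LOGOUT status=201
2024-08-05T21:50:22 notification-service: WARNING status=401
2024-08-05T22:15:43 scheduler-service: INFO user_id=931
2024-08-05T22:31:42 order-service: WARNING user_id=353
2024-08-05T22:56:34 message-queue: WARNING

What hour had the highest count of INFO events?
16

To find the peak hour:

1. Group all INFO events by hour
2. Count events in each hour
3. Find hour with maximum count
4. Peak hour: 16 (with 8 events)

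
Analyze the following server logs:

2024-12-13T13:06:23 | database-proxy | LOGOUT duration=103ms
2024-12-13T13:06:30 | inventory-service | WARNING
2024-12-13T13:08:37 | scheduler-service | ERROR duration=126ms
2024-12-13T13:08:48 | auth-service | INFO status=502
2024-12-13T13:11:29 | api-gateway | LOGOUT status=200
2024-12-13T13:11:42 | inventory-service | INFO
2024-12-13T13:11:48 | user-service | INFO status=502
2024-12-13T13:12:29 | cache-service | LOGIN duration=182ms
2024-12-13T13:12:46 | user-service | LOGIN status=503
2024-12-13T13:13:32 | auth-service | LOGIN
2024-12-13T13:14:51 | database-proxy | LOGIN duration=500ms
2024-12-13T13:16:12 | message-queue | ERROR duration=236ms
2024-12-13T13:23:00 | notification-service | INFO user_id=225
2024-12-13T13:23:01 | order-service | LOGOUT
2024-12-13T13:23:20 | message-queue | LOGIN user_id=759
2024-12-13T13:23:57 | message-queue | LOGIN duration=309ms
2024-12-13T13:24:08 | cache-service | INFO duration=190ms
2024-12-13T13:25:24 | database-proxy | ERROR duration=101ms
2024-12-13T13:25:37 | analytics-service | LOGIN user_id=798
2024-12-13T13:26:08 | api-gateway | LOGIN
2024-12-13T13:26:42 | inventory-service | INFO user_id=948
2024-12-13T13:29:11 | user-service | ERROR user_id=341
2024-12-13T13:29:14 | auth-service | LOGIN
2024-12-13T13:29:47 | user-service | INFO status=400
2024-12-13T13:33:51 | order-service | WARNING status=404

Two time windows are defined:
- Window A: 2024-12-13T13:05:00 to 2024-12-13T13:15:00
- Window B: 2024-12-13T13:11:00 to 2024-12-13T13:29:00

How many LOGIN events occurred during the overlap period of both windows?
4

To find overlap events:

1. Window A: 2024-12-13T13:05:00 to 2024-12-13T13:15:00
2. Window B: 2024-12-13T13:11:00 to 2024-12-13T13:29:00
3. Overlap period: 2024-12-13T13:11:00 to 2024-12-13T13:15:00
4. Count LOGIN events in overlap: 4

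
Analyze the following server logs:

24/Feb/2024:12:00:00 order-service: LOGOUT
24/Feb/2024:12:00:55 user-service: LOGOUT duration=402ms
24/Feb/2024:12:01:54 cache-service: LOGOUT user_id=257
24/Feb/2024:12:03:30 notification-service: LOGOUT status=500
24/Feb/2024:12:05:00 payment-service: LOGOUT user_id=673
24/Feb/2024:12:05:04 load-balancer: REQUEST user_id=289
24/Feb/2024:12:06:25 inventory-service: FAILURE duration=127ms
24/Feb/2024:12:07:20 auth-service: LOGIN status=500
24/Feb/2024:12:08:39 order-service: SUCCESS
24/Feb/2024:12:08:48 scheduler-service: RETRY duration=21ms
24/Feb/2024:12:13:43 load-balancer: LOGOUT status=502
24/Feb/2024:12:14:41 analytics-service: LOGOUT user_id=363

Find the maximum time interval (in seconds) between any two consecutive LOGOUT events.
523

To find the longest gap:

1. Extract all LOGOUT events in chronological order
2. Calculate time differences between consecutive events
3. Find the maximum difference
4. Longest gap: 523 seconds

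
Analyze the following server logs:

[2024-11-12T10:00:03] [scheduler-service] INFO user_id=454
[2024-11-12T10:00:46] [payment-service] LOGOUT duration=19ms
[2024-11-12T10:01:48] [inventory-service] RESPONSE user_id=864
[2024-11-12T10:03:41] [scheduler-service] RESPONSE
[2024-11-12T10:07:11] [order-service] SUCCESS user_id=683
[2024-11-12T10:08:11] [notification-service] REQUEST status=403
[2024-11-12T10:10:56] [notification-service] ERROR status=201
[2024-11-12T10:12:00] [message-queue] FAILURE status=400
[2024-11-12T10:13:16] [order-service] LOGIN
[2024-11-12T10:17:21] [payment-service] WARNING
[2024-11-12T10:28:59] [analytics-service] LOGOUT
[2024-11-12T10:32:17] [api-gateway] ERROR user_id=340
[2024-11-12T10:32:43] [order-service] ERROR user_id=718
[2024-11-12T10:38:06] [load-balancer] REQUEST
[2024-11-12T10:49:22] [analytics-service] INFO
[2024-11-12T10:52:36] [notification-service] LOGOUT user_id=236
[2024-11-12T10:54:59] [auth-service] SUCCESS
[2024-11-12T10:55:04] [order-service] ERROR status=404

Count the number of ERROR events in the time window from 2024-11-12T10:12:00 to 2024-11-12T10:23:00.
0

To count events in the time window:

1. Window boundaries: 2024-11-12T10:12:00 to 2024-11-12T10:23:00
2. Filter for ERROR events within this window
3. Count matching events: 0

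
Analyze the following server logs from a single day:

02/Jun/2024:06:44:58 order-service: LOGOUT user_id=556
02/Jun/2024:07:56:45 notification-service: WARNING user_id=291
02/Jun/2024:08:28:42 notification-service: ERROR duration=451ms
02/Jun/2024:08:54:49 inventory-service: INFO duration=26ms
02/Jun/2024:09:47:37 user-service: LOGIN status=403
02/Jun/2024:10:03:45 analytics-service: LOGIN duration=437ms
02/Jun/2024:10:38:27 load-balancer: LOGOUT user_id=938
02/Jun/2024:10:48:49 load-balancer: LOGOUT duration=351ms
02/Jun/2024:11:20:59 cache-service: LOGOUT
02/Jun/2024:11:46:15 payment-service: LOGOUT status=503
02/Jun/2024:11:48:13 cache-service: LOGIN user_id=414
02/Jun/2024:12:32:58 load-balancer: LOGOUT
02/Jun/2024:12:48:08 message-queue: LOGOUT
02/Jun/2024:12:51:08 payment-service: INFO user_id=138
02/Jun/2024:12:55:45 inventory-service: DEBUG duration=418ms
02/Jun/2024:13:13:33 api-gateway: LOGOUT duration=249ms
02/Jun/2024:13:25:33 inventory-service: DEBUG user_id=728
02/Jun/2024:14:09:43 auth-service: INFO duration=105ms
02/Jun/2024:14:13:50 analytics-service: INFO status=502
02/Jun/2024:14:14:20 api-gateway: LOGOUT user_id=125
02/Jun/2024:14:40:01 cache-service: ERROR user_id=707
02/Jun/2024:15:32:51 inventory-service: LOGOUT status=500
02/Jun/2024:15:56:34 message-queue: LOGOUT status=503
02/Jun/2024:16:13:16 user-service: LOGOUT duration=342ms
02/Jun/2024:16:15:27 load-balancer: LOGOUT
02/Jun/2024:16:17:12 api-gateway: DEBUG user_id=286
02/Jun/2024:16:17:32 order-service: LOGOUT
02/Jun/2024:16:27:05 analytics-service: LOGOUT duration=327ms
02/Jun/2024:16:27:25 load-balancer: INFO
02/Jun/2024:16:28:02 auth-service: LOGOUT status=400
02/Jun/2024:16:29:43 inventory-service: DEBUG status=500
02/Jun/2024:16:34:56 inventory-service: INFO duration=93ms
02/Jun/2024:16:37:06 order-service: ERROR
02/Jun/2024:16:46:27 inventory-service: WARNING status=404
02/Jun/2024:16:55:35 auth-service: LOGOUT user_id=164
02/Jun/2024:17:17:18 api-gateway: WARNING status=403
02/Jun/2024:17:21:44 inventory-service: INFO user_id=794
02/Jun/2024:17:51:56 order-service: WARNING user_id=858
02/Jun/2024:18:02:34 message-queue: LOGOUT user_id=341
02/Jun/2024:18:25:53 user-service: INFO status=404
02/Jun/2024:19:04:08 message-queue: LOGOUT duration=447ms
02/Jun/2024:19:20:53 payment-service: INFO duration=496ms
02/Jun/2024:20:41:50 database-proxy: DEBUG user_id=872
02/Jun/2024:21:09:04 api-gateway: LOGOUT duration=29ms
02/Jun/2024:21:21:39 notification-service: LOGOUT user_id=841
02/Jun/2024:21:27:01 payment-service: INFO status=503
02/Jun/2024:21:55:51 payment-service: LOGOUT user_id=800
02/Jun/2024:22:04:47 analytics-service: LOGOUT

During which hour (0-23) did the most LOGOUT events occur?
16

To find the peak hour:

1. Group all LOGOUT events by hour
2. Count events in each hour
3. Find hour with maximum count
4. Peak hour: 16 (with 6 events)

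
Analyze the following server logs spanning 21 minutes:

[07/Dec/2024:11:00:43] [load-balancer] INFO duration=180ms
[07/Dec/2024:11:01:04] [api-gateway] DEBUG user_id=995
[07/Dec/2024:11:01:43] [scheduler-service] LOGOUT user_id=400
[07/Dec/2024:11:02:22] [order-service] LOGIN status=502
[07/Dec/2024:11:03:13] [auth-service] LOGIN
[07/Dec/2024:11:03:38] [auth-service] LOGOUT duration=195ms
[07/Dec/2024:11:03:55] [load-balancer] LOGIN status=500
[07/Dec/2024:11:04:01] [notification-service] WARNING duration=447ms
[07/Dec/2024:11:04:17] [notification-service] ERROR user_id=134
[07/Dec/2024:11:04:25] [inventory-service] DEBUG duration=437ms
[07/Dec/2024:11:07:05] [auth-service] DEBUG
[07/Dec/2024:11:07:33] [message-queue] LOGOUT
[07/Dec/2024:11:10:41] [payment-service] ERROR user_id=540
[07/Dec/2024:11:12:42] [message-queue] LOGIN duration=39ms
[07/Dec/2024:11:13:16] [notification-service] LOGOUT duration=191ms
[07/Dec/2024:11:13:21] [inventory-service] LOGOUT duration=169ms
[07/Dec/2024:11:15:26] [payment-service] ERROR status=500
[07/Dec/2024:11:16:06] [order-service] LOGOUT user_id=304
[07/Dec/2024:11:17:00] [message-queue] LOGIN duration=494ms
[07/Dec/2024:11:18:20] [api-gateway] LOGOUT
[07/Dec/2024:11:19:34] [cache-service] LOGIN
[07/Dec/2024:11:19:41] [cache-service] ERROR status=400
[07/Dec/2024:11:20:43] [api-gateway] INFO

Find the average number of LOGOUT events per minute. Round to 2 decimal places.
0.33

To calculate the rate:

1. Count total LOGOUT events: 7
2. Total time period: 21 minutes
3. Rate = 7 / 21 = 0.33 events per minute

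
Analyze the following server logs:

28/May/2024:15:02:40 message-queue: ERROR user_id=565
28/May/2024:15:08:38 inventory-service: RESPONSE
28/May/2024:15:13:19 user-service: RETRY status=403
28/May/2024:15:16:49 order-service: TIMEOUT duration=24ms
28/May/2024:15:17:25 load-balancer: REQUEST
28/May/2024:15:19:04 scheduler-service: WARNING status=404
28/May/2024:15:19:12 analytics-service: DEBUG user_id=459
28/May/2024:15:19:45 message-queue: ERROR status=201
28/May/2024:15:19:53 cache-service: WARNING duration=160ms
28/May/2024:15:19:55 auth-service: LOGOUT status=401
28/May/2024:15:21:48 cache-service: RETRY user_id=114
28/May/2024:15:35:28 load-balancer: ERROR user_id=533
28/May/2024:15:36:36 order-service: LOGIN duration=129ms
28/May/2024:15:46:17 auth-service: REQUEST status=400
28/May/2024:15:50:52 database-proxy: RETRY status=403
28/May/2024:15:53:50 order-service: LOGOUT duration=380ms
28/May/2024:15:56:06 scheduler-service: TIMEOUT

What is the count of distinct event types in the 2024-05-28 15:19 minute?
4

To count unique event types:

1. Filter events in the minute starting at 2024-05-28 15:19
2. Extract event types from matching entries
3. Count unique types: 4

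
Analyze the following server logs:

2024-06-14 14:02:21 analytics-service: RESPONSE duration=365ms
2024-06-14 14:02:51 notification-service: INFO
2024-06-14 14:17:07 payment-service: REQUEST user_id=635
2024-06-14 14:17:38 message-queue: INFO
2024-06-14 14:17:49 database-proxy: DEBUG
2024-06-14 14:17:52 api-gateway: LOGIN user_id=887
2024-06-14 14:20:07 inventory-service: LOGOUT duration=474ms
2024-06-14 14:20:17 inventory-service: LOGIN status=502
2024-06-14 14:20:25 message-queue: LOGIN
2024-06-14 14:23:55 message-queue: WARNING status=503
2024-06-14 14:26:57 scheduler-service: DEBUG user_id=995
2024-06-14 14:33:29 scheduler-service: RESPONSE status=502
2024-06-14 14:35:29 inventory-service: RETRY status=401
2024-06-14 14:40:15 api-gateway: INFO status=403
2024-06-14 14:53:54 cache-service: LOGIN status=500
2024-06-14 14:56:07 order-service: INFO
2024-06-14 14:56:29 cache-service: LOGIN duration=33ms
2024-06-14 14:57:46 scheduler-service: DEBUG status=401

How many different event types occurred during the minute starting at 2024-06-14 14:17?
4

To count unique event types:

1. Filter events in the minute starting at 2024-06-14 14:17
2. Extract event types from matching entries
3. Count unique types: 4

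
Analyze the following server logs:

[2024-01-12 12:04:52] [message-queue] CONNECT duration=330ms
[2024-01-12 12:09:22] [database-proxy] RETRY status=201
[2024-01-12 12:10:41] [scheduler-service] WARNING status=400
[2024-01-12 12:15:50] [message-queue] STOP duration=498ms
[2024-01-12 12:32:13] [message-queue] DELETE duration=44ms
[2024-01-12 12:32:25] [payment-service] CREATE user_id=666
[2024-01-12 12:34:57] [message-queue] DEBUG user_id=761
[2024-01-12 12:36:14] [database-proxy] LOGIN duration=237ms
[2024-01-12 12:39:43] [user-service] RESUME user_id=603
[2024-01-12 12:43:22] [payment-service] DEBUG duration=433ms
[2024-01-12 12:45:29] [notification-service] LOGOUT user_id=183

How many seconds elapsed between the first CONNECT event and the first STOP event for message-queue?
658

To find the time between events:

1. Locate the first CONNECT event for message-queue: 2024-01-12 12:04:52
2. Locate the first STOP event for message-queue: 2024-01-12 12:15:50
3. Calculate the difference: 2024-01-12 12:15:50 - 2024-01-12 12:04:52 = 658 seconds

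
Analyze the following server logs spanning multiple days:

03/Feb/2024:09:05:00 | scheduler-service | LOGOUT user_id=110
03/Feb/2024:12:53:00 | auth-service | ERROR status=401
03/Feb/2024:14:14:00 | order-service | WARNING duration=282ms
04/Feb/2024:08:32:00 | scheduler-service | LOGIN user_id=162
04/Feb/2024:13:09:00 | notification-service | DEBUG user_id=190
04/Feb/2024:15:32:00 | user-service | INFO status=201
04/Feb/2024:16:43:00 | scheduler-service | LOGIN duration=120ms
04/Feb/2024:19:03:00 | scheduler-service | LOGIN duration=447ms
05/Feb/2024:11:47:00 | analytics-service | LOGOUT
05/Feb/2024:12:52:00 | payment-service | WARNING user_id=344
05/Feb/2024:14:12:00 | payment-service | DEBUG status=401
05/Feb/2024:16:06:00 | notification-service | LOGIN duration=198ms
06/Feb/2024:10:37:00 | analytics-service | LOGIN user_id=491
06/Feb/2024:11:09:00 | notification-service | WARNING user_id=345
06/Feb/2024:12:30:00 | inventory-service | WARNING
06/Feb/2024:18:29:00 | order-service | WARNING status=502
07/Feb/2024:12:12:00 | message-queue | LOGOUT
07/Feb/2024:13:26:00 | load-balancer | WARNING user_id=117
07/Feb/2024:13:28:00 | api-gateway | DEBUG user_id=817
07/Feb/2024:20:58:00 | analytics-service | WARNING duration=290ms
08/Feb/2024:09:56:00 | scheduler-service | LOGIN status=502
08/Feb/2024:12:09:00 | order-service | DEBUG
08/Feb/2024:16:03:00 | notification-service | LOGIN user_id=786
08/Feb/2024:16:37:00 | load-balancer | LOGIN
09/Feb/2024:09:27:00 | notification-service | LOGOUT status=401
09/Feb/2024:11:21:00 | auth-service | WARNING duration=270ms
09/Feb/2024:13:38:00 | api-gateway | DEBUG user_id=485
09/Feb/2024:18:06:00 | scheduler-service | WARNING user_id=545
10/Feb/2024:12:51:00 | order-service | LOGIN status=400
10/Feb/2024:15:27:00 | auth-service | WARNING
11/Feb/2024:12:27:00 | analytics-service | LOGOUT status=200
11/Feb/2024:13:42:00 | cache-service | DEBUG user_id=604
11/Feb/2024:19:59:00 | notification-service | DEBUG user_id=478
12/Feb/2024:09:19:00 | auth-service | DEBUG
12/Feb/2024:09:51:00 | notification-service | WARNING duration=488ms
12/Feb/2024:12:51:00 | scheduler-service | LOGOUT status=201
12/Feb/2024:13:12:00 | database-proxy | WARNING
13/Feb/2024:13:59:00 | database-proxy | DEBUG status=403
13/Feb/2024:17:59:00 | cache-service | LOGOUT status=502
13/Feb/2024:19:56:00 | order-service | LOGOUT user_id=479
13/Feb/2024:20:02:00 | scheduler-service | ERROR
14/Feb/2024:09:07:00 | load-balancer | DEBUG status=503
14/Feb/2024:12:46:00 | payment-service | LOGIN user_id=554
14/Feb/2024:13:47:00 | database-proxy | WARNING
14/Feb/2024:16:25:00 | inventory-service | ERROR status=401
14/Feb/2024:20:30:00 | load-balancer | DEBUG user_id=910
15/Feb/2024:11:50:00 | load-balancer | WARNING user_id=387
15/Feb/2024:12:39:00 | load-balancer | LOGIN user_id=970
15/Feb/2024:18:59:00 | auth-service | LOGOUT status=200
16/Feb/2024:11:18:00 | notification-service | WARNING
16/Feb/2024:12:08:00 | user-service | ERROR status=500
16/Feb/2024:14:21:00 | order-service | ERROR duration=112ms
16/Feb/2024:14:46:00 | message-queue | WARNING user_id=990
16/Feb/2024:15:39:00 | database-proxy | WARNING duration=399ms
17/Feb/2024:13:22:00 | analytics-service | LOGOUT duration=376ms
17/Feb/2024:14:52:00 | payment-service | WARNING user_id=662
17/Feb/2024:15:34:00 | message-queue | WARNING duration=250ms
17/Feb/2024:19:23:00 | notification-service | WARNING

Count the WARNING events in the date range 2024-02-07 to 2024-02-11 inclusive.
5

To filter by date range:

1. Date range: 2024-02-07 through 2024-02-11, both dates inclusive
2. Filter for WARNING events whose date falls in this range
3. Count matching events: 5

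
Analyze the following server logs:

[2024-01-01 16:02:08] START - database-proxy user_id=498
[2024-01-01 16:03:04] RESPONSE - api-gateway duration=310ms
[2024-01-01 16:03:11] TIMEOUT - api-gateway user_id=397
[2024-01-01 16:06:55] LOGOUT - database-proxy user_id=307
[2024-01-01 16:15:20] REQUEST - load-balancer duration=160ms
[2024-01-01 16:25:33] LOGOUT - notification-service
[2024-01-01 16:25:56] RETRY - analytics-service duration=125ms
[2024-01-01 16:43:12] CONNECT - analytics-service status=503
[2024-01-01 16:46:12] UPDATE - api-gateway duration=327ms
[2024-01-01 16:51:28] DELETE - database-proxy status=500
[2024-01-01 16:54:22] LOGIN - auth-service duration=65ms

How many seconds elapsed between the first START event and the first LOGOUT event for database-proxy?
287

To find the time between events:

1. Locate the first START event for database-proxy: 2024-01-01 16:02:08
2. Locate the first LOGOUT event for database-proxy: 2024-01-01 16:06:55
3. Calculate the difference: 2024-01-01 16:06:55 - 2024-01-01 16:02:08 = 287 seconds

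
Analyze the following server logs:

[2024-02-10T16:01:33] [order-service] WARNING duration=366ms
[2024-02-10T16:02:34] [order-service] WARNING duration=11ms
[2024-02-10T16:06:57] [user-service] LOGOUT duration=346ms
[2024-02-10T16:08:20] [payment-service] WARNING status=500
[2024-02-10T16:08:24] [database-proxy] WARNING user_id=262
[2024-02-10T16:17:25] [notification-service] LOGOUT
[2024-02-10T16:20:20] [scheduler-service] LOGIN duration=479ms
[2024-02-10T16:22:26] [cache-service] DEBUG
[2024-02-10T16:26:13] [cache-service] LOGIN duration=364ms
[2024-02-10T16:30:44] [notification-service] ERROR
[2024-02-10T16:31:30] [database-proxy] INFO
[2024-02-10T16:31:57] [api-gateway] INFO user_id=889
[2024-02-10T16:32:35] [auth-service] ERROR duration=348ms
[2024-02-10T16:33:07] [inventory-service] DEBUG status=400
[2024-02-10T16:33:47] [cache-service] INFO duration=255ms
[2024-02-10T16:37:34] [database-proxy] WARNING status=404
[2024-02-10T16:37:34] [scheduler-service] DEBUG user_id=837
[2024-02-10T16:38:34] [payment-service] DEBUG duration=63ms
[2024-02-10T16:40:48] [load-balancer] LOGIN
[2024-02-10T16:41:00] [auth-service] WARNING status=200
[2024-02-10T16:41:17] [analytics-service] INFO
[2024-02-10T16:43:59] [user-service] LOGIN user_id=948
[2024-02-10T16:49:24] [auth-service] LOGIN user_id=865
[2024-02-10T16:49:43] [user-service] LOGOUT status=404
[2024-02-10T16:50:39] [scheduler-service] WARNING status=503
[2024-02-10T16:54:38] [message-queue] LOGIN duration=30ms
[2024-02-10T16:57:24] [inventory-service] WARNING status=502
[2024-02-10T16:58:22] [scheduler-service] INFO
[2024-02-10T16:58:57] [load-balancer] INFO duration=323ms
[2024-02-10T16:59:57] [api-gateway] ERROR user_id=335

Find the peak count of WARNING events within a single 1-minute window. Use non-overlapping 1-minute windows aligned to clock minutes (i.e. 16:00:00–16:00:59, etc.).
2

To find the burst window:

1. Divide the log period into non-overlapping 1-minute windows starting at 16:00
2. Count WARNING events in each window
3. Find the window with maximum count
4. Maximum events in a window: 2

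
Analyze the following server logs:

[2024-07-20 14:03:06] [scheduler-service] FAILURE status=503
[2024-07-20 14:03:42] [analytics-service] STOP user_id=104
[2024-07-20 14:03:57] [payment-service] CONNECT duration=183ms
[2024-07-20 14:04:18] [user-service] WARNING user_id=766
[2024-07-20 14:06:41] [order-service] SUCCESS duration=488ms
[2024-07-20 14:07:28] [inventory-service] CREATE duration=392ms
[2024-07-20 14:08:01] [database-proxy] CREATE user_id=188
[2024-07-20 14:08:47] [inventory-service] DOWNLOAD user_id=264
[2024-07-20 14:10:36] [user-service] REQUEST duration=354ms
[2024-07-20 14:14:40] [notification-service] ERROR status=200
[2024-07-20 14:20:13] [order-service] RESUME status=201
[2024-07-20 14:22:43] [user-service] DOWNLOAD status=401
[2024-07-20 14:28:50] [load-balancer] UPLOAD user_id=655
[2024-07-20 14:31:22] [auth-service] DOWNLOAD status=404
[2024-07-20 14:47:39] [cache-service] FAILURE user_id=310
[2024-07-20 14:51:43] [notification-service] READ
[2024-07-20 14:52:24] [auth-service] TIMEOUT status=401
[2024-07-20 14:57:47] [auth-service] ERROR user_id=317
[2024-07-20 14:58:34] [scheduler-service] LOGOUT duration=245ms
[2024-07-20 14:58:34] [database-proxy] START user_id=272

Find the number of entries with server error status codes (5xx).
1

To find matching entries:

1. Pattern to match: server error status codes (5xx)
2. Scan each log entry for the pattern
3. Count matches: 1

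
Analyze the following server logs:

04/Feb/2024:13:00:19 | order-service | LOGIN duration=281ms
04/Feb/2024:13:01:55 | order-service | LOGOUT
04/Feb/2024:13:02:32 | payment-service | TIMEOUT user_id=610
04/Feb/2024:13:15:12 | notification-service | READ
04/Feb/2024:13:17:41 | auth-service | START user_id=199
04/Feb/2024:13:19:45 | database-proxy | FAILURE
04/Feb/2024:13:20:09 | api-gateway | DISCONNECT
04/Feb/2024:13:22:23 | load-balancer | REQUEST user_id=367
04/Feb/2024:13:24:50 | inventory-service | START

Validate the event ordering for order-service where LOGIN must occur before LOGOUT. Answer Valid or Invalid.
Valid

To validate ordering:

1. Required order: LOGIN → LOGOUT
2. Rule: LOGIN must occur before LOGOUT
3. Check actual order of events for order-service
4. Result: Valid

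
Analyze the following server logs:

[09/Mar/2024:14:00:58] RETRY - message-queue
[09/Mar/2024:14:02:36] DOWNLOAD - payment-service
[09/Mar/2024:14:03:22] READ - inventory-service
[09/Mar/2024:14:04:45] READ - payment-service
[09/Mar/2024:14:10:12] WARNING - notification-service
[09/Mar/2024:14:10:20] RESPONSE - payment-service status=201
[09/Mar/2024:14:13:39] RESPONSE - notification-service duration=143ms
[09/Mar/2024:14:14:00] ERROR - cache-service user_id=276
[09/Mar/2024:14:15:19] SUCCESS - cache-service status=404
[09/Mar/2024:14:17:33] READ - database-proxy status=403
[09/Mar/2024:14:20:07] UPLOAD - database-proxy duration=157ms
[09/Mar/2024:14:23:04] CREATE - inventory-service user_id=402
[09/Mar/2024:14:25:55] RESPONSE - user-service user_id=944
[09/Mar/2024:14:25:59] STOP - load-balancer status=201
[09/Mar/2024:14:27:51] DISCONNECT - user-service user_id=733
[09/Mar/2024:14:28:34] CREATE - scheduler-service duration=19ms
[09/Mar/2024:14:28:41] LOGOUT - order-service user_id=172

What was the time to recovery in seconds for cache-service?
79

To calculate recovery time:

1. Find ERROR event for cache-service: 09/Mar/2024:14:14:00
2. Find next SUCCESS event for cache-service: 09/Mar/2024:14:15:19
3. Recovery time: 09/Mar/2024:14:15:19 - 09/Mar/2024:14:14:00 = 79 seconds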